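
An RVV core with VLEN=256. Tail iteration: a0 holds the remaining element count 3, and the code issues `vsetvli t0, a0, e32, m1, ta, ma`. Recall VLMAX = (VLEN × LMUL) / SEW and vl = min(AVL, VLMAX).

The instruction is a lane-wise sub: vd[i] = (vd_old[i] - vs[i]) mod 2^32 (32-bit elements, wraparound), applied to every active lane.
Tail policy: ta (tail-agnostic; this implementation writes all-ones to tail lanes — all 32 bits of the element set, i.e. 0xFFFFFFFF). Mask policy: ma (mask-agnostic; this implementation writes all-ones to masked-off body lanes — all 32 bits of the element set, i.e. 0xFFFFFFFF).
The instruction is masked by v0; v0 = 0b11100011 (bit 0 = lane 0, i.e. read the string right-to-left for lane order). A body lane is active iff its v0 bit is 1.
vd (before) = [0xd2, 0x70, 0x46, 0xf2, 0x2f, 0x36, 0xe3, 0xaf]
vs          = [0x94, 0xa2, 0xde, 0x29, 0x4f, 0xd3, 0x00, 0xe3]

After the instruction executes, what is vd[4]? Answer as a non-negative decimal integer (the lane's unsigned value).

VLMAX = (256 × 1) / 32 = 8 lanes
vl = min(AVL, VLMAX) = min(3, 8) = 3
  i=0: sub(0xd2,0x94) → 62
  i=1: sub(0x70,0xa2) → 4294967246
  i=2: mask-off/ones → 4294967295
  i=3: tail/ones → 4294967295
  i=4: tail/ones → 4294967295
  i=5: tail/ones → 4294967295
  i=6: tail/ones → 4294967295
  i=7: tail/ones → 4294967295

vd[4] = 4294967295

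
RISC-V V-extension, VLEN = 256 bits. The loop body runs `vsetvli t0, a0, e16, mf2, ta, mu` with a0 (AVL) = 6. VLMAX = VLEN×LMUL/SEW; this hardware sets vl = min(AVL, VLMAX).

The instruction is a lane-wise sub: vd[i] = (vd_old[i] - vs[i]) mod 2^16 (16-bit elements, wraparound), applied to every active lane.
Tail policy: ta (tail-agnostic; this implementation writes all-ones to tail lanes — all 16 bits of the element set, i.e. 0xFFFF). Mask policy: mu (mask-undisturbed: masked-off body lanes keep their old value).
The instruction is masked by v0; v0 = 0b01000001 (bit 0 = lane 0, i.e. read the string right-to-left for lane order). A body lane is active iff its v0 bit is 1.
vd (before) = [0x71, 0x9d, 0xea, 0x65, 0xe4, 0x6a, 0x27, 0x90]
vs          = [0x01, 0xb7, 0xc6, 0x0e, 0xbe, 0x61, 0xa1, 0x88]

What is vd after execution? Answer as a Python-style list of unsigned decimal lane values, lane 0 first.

VLMAX = (256 × 1/2) / 16 = 8 lanes
AVL=6 ≤ VLMAX=8, so vl = 6
vd[0] sub(0x71,0x01) -> 0x70
vd[1] mask-off/keep -> 0x9d
vd[2] mask-off/keep -> 0xea
vd[3] mask-off/keep -> 0x65
vd[4] mask-off/keep -> 0xe4
vd[5] mask-off/keep -> 0x6a
vd[6] tail/ones -> 0xffff
vd[7] tail/ones -> 0xffff

vd = [112, 157, 234, 101, 228, 106, 65535, 65535]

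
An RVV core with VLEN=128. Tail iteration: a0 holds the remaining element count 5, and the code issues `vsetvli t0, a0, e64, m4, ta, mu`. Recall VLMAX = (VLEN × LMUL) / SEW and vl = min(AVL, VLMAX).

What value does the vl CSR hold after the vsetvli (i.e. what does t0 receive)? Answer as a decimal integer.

VLMAX = (128 × 4) / 64 = 8 lanes
vl = min(AVL, VLMAX) = min(5, 8) = 5

vl = 5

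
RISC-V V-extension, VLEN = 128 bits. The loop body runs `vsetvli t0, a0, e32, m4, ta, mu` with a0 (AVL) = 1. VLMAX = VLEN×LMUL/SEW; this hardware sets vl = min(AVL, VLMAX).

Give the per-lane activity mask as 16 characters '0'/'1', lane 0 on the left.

lanes per group: 128·4/32 = 16
AVL=1 ≤ VLMAX=16, so vl = 1
bits (lane 0 leftmost): 1000000000000000

predicate = 1000000000000000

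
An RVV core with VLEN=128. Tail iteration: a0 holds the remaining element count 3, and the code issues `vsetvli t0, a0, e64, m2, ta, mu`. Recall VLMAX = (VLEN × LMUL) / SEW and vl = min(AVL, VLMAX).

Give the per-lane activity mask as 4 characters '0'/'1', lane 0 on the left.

VLMAX = VLEN×LMUL/SEW = 128×2/64 = 4
vl = min(AVL, VLMAX) = min(3, 4) = 3
bits (lane 0 leftmost): 1110

predicate = 1110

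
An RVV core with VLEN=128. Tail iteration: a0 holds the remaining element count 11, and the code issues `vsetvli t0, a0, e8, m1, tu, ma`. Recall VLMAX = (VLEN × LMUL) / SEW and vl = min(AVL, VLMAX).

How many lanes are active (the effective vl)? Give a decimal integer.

lanes per group: 128·1/8 = 16
vl ← min(11, 16) = 11

vl = 11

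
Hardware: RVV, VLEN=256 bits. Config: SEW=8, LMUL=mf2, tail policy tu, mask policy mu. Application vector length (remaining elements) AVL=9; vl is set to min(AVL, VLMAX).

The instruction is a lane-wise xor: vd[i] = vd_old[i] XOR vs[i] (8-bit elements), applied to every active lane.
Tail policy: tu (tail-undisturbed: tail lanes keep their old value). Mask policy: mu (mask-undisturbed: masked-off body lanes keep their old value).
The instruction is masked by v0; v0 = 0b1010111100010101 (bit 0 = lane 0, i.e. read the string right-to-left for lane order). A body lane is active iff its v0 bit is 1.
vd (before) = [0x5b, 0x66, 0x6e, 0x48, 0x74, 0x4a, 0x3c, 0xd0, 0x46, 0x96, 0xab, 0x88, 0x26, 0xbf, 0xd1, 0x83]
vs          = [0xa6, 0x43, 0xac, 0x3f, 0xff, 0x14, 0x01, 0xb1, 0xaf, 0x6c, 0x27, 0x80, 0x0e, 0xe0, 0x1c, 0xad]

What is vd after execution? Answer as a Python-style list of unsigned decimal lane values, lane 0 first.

vd = [253, 102, 194, 72, 139, 74, 60, 208, 233, 150, 171, 136, 38, 191, 209, 131]

VLMAX = (256 × 1/2) / 8 = 16 lanes
vl = min(AVL, VLMAX) = min(9, 16) = 9
[0] xor(0x5b,0xa6) = 0xfd
[1] mask-off/keep = 0x66
[2] xor(0x6e,0xac) = 0xc2
[3] mask-off/keep = 0x48
[4] xor(0x74,0xff) = 0x8b
[5] mask-off/keep = 0x4a
[6] mask-off/keep = 0x3c
[7] mask-off/keep = 0xd0
[8] xor(0x46,0xaf) = 0xe9
[9] tail/keep = 0x96
[10] tail/keep = 0xab
[11] tail/keep = 0x88
[12] tail/keep = 0x26
[13] tail/keep = 0xbf
[14] tail/keep = 0xd1
[15] tail/keep = 0x83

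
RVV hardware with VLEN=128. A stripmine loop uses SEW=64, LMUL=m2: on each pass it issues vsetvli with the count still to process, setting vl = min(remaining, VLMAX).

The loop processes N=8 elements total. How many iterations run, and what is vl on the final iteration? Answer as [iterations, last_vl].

VLMAX = VLEN×LMUL/SEW = 128×2/64 = 4
N=8: ⌈8/4⌉ = 2 iters; last vl = 8 − 1×4 = 4

[iterations, last_vl] = [2, 4]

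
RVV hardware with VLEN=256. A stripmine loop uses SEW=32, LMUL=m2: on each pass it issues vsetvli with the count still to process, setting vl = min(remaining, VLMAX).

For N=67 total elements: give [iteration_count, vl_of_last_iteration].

[iterations, last_vl] = [5, 3]

VLMAX = VLEN×LMUL/SEW = 256×2/32 = 16
N=67: ⌈67/16⌉ = 5 iters; last vl = 67 − 4×16 = 3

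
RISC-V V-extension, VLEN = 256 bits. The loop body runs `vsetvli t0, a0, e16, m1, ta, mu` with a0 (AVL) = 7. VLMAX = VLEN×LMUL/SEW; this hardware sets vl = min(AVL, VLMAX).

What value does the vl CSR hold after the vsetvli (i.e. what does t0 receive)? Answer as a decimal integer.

lanes per group: 256·1/16 = 16
vl ← min(7, 16) = 7

vl = 7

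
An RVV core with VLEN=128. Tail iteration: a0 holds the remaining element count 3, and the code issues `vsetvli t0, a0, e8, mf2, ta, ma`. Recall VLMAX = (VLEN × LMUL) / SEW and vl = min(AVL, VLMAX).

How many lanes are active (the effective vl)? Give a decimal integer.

VLMAX = VLEN×LMUL/SEW = 128×1/2/8 = 8
vl = min(AVL, VLMAX) = min(3, 8) = 3

vl = 3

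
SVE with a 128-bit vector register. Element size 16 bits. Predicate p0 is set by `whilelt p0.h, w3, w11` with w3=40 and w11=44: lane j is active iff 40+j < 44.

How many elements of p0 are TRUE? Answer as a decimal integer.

register lanes = 128/16 = 8
active while 40+j < 44, i.e. j ∈ [0,4) capped at 8 ⇒ 4

vl = 4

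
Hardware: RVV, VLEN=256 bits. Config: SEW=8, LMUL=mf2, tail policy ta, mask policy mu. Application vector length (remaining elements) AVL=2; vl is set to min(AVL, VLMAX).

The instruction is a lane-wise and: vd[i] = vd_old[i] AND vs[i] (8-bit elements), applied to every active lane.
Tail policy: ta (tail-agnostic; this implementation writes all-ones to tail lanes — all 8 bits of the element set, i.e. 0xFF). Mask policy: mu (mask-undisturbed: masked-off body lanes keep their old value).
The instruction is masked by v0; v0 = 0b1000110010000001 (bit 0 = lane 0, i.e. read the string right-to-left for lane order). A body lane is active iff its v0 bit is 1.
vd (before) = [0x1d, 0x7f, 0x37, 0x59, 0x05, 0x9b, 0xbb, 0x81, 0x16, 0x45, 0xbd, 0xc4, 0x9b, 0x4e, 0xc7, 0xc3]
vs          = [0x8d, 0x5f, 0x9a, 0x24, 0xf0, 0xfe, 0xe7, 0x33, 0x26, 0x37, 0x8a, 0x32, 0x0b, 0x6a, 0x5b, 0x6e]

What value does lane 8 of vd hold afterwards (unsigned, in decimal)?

VLMAX = VLEN×LMUL/SEW = 256×1/2/8 = 16
vl = min(AVL, VLMAX) = min(2, 16) = 2
[0] and(0x1d,0x8d) = 0x0d
[1] mask-off/keep = 0x7f
[2] tail/ones = 0xff
[3] tail/ones = 0xff
[4] tail/ones = 0xff
[5] tail/ones = 0xff
[6] tail/ones = 0xff
[7] tail/ones = 0xff
[8] tail/ones = 0xff
[9] tail/ones = 0xff
[10] tail/ones = 0xff
[11] tail/ones = 0xff
[12] tail/ones = 0xff
[13] tail/ones = 0xff
[14] tail/ones = 0xff
[15] tail/ones = 0xff

vd[8] = 255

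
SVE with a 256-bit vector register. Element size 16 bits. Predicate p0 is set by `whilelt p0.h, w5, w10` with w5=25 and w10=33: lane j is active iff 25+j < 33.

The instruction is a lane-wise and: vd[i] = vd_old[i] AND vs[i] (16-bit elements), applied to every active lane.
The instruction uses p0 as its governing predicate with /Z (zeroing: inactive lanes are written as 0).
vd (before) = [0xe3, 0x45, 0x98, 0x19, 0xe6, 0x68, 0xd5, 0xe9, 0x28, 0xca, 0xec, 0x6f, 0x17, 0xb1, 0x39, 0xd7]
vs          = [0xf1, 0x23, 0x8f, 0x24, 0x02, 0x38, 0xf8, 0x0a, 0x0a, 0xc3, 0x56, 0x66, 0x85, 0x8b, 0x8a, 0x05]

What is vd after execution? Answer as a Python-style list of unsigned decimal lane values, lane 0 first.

vd = [225, 1, 136, 0, 2, 40, 208, 8, 0, 0, 0, 0, 0, 0, 0, 0]

lane count: 256 div 16 = 16
active while 25+j < 33, i.e. j ∈ [0,8) capped at 16 ⇒ 8
lane  0: and(0xe3,0xf1) ⇒ 0xe1
lane  1: and(0x45,0x23) ⇒ 0x01
lane  2: and(0x98,0x8f) ⇒ 0x88
lane  3: and(0x19,0x24) ⇒ 0x00
lane  4: and(0xe6,0x02) ⇒ 0x02
lane  5: and(0x68,0x38) ⇒ 0x28
lane  6: and(0xd5,0xf8) ⇒ 0xd0
lane  7: and(0xe9,0x0a) ⇒ 0x08
lane  8: tail/zero ⇒ 0x00
lane  9: tail/zero ⇒ 0x00
lane 10: tail/zero ⇒ 0x00
lane 11: tail/zero ⇒ 0x00
lane 12: tail/zero ⇒ 0x00
lane 13: tail/zero ⇒ 0x00
lane 14: tail/zero ⇒ 0x00
lane 15: tail/zero ⇒ 0x00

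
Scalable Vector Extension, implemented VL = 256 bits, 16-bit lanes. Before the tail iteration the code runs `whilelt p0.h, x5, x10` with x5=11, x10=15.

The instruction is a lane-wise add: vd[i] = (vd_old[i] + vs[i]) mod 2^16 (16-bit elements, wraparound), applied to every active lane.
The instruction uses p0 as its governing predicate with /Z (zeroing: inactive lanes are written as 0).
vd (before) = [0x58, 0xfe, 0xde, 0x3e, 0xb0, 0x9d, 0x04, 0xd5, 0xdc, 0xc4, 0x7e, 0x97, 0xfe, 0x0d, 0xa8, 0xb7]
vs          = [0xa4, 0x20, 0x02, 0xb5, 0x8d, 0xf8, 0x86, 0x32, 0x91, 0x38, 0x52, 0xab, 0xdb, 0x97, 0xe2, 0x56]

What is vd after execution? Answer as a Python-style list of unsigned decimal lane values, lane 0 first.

register lanes = 256/16 = 16
whilelt: lane j active iff 11+j < 15 → j < 4 → 4 active
lane  0: add(0x58,0xa4) ⇒ 0xfc
lane  1: add(0xfe,0x20) ⇒ 0x11e
lane  2: add(0xde,0x02) ⇒ 0xe0
lane  3: add(0x3e,0xb5) ⇒ 0xf3
lane  4: tail/zero ⇒ 0x00
lane  5: tail/zero ⇒ 0x00
lane  6: tail/zero ⇒ 0x00
lane  7: tail/zero ⇒ 0x00
lane  8: tail/zero ⇒ 0x00
lane  9: tail/zero ⇒ 0x00
lane 10: tail/zero ⇒ 0x00
lane 11: tail/zero ⇒ 0x00
lane 12: tail/zero ⇒ 0x00
lane 13: tail/zero ⇒ 0x00
lane 14: tail/zero ⇒ 0x00
lane 15: tail/zero ⇒ 0x00

vd = [252, 286, 224, 243, 0, 0, 0, 0, 0, 0, 0, 0, 0, 0, 0, 0]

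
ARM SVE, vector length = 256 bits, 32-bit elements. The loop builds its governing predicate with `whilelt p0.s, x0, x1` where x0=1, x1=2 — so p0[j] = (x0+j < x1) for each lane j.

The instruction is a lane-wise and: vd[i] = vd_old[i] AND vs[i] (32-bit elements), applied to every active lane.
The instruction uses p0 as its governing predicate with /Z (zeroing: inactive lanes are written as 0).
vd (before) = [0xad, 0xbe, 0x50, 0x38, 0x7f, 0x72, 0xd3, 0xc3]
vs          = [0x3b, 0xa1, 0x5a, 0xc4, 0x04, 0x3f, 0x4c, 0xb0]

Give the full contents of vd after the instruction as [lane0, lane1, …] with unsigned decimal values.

256-bit reg / 32-bit elem → 8 lanes
p0[j] = (1+j < 2); true for j=0..0 → 1 lanes set
lane  0: and(0xad,0x3b) ⇒ 0x29
lane  1: tail/zero ⇒ 0x00
lane  2: tail/zero ⇒ 0x00
lane  3: tail/zero ⇒ 0x00
lane  4: tail/zero ⇒ 0x00
lane  5: tail/zero ⇒ 0x00
lane  6: tail/zero ⇒ 0x00
lane  7: tail/zero ⇒ 0x00

vd = [41, 0, 0, 0, 0, 0, 0, 0]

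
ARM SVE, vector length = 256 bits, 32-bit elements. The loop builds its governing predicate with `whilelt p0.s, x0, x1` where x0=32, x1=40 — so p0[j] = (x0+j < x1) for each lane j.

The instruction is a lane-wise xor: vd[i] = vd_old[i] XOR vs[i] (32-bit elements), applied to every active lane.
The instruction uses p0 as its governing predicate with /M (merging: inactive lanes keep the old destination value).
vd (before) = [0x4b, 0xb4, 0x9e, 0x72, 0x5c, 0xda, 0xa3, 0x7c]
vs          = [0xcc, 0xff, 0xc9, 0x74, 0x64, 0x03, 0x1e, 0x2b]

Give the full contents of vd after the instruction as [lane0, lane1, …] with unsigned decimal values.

register lanes = 256/32 = 8
p0[j] = (32+j < 40); true for j=0..7 → 8 lanes set
[0] xor(0x4b,0xcc) = 0x87
[1] xor(0xb4,0xff) = 0x4b
[2] xor(0x9e,0xc9) = 0x57
[3] xor(0x72,0x74) = 0x06
[4] xor(0x5c,0x64) = 0x38
[5] xor(0xda,0x03) = 0xd9
[6] xor(0xa3,0x1e) = 0xbd
[7] xor(0x7c,0x2b) = 0x57

vd = [135, 75, 87, 6, 56, 217, 189, 87]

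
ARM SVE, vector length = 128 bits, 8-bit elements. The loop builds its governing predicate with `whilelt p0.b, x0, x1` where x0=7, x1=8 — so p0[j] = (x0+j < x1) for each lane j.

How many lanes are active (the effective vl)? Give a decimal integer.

vl = 1

register lanes = 128/8 = 16
active while 7+j < 8, i.e. j ∈ [0,1) capped at 16 ⇒ 1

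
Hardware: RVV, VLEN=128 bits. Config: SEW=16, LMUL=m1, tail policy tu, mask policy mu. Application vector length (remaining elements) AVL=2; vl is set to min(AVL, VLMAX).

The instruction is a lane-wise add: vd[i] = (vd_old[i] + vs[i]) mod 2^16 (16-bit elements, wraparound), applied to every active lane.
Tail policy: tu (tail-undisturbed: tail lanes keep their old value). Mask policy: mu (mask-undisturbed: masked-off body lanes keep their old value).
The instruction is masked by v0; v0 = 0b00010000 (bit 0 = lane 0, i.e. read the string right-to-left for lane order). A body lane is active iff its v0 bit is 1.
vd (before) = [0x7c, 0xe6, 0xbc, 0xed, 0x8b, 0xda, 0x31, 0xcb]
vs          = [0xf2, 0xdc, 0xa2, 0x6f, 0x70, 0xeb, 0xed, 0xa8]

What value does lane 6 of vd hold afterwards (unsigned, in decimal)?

lanes per group: 128·1/16 = 8
vl ← min(2, 8) = 2
lane  0: mask-off/keep ⇒ 0x7c
lane  1: mask-off/keep ⇒ 0xe6
lane  2: tail/keep ⇒ 0xbc
lane  3: tail/keep ⇒ 0xed
lane  4: tail/keep ⇒ 0x8b
lane  5: tail/keep ⇒ 0xda
lane  6: tail/keep ⇒ 0x31
lane  7: tail/keep ⇒ 0xcb

vd[6] = 49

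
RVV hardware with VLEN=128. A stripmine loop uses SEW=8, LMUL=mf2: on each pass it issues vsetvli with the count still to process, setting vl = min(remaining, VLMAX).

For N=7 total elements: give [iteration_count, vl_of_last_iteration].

lanes per group: 128·1/2/8 = 8
iterations = ceil(7/8) = 1; final-pass vl = 7

[iterations, last_vl] = [1, 7]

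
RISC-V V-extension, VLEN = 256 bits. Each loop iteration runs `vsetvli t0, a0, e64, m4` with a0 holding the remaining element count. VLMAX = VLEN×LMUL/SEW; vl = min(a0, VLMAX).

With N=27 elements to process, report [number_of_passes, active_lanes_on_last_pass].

VLMAX = (256 × 4) / 64 = 16 lanes
27 elements at 16/iter → 2 passes, remainder 11 on the last

[iterations, last_vl] = [2, 11]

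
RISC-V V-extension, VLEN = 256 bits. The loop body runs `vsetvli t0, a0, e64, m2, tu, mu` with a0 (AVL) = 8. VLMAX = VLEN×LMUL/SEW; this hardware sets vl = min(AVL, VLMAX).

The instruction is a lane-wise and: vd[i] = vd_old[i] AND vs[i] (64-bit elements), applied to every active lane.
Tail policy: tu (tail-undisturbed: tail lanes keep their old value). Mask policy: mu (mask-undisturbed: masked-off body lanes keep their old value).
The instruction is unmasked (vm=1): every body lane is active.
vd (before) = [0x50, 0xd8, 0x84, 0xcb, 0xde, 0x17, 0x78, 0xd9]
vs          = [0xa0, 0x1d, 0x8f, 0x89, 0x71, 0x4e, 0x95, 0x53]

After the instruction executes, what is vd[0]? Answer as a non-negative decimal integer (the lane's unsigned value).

vd[0] = 0

VLMAX = VLEN×LMUL/SEW = 256×2/64 = 8
vl ← min(8, 8) = 8
vd[0] and(0x50,0xa0) -> 0x00
vd[1] and(0xd8,0x1d) -> 0x18
vd[2] and(0x84,0x8f) -> 0x84
vd[3] and(0xcb,0x89) -> 0x89
vd[4] and(0xde,0x71) -> 0x50
vd[5] and(0x17,0x4e) -> 0x06
vd[6] and(0x78,0x95) -> 0x10
vd[7] and(0xd9,0x53) -> 0x51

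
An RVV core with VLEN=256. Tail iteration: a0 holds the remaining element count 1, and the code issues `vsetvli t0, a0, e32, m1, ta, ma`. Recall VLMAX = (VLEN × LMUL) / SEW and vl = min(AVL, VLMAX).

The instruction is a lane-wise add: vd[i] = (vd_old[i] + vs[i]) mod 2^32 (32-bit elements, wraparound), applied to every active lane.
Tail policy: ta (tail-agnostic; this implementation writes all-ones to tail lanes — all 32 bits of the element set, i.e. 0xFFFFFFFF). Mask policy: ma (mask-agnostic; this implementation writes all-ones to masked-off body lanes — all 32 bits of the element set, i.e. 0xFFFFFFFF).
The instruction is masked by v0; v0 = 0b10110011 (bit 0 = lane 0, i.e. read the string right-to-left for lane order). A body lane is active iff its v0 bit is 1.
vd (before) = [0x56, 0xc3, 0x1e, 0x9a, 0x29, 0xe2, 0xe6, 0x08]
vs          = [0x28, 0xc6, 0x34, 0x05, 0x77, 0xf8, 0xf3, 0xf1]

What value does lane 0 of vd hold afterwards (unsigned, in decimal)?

VLMAX = (256 × 1) / 32 = 8 lanes
vl ← min(1, 8) = 1
  i=0: add(0x56,0x28) → 126
  i=1: tail/ones → 4294967295
  i=2: tail/ones → 4294967295
  i=3: tail/ones → 4294967295
  i=4: tail/ones → 4294967295
  i=5: tail/ones → 4294967295
  i=6: tail/ones → 4294967295
  i=7: tail/ones → 4294967295

vd[0] = 126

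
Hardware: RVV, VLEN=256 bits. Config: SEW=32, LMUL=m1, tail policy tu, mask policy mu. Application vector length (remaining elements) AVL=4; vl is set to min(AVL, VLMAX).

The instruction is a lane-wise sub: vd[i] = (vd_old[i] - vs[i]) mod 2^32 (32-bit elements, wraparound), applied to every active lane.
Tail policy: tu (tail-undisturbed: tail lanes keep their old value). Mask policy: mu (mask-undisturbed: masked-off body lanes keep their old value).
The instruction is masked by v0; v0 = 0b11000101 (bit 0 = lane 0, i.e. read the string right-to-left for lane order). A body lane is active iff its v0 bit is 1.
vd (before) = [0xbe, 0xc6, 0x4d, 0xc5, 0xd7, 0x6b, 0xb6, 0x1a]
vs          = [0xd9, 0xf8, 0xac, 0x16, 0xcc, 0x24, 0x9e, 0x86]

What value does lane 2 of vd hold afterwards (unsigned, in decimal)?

vd[2] = 4294967201

lanes per group: 256·1/32 = 8
vl ← min(4, 8) = 4
vd[0] sub(0xbe,0xd9) -> 0xffffffe5
vd[1] mask-off/keep -> 0xc6
vd[2] sub(0x4d,0xac) -> 0xffffffa1
vd[3] mask-off/keep -> 0xc5
vd[4] tail/keep -> 0xd7
vd[5] tail/keep -> 0x6b
vd[6] tail/keep -> 0xb6
vd[7] tail/keep -> 0x1a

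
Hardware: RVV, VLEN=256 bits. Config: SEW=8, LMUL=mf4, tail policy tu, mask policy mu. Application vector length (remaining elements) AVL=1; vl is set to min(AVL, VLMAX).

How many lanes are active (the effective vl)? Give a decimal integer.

VLMAX = (256 × 1/4) / 8 = 8 lanes
vl ← min(1, 8) = 1

vl = 1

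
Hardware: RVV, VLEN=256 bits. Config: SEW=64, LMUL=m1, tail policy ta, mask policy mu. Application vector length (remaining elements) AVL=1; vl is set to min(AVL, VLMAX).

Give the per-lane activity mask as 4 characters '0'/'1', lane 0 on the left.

predicate = 1000

lanes per group: 256·1/64 = 4
vl = min(AVL, VLMAX) = min(1, 4) = 1
bits (lane 0 leftmost): 1000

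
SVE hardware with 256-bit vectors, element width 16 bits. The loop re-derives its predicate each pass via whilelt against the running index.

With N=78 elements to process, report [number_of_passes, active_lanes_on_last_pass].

256-bit reg / 16-bit elem → 16 lanes
iterations = ceil(78/16) = 5; final-pass vl = 14

[iterations, last_vl] = [5, 14]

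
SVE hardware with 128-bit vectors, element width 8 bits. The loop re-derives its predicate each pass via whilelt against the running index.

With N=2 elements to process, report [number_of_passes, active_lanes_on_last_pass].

128-bit reg / 8-bit elem → 16 lanes
N=2: ⌈2/16⌉ = 1 iters; last vl = 2 − 0×16 = 2

[iterations, last_vl] = [1, 2]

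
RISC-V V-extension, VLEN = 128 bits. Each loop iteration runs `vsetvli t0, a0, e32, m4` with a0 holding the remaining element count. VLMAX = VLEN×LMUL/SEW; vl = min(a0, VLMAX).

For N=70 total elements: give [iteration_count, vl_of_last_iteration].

[iterations, last_vl] = [5, 6]

lanes per group: 128·4/32 = 16
iterations = ceil(70/16) = 5; final-pass vl = 6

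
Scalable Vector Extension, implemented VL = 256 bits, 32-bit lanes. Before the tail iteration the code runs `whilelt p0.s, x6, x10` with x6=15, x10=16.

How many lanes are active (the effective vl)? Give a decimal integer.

vl = 1

256-bit reg / 32-bit elem → 8 lanes
active while 15+j < 16, i.e. j ∈ [0,1) capped at 8 ⇒ 1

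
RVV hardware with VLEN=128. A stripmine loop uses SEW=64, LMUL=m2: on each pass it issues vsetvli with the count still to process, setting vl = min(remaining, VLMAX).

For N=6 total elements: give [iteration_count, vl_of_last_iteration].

[iterations, last_vl] = [2, 2]

VLMAX = VLEN×LMUL/SEW = 128×2/64 = 4
6 elements at 4/iter → 2 passes, remainder 2 on the last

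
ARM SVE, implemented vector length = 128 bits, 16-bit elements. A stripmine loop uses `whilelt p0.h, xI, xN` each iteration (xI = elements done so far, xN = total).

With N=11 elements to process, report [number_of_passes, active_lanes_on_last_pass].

[iterations, last_vl] = [2, 3]

lane count: 128 div 16 = 8
11 elements at 8/iter → 2 passes, remainder 3 on the last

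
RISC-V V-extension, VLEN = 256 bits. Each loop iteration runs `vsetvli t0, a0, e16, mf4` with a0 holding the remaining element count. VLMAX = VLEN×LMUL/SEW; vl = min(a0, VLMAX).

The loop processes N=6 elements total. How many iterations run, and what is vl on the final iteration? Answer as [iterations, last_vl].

[iterations, last_vl] = [2, 2]

VLMAX = VLEN×LMUL/SEW = 256×1/4/16 = 4
iterations = ceil(6/4) = 2; final-pass vl = 2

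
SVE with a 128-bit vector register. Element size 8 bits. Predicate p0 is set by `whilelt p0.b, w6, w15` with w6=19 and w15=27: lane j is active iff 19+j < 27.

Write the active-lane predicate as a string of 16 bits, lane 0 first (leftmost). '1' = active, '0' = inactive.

predicate = 1111111100000000

lane count: 128 div 8 = 16
active while 19+j < 27, i.e. j ∈ [0,8) capped at 16 ⇒ 8
bits (lane 0 leftmost): 1111111100000000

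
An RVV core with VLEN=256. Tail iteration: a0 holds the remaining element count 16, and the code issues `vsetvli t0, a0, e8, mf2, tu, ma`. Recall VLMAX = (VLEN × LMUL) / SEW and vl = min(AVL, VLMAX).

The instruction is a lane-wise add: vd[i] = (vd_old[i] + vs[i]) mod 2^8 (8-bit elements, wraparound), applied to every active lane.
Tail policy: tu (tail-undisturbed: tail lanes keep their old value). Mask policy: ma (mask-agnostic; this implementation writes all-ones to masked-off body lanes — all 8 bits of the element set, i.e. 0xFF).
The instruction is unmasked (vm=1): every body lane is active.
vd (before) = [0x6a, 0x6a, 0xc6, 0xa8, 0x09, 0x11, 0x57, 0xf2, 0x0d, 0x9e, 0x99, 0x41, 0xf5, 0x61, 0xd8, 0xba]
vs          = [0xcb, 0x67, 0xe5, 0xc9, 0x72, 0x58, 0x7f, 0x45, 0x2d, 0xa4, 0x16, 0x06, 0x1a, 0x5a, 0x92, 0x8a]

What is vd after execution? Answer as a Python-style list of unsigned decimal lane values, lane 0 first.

vd = [53, 209, 171, 113, 123, 105, 214, 55, 58, 66, 175, 71, 15, 187, 106, 68]

VLMAX = (256 × 1/2) / 8 = 16 lanes
vl ← min(16, 16) = 16
vd[0] add(0x6a,0xcb) -> 0x35
vd[1] add(0x6a,0x67) -> 0xd1
vd[2] add(0xc6,0xe5) -> 0xab
vd[3] add(0xa8,0xc9) -> 0x71
vd[4] add(0x09,0x72) -> 0x7b
vd[5] add(0x11,0x58) -> 0x69
vd[6] add(0x57,0x7f) -> 0xd6
vd[7] add(0xf2,0x45) -> 0x37
vd[8] add(0x0d,0x2d) -> 0x3a
vd[9] add(0x9e,0xa4) -> 0x42
vd[10] add(0x99,0x16) -> 0xaf
vd[11] add(0x41,0x06) -> 0x47
vd[12] add(0xf5,0x1a) -> 0x0f
vd[13] add(0x61,0x5a) -> 0xbb
vd[14] add(0xd8,0x92) -> 0x6a
vd[15] add(0xba,0x8a) -> 0x44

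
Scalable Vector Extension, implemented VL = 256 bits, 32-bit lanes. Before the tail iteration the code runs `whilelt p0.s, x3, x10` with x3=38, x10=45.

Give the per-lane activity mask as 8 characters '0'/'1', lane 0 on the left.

predicate = 11111110

register lanes = 256/32 = 8
active while 38+j < 45, i.e. j ∈ [0,7) capped at 8 ⇒ 7
bits (lane 0 leftmost): 11111110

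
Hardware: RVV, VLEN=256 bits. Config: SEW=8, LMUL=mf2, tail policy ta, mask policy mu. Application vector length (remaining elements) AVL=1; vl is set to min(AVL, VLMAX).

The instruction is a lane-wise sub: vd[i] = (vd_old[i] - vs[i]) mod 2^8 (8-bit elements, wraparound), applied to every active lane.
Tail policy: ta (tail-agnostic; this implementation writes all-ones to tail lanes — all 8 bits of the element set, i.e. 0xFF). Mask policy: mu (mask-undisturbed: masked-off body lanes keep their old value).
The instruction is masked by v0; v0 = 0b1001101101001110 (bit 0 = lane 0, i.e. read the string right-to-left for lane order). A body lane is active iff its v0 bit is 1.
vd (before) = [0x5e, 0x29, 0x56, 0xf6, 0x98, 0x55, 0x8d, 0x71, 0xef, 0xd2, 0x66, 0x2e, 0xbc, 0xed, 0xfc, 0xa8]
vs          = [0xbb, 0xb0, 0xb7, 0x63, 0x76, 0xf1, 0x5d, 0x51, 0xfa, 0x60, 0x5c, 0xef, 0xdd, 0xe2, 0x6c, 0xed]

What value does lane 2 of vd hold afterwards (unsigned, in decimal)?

VLMAX = (256 × 1/2) / 8 = 16 lanes
vl ← min(1, 16) = 1
[0] mask-off/keep = 0x5e
[1] tail/ones = 0xff
[2] tail/ones = 0xff
[3] tail/ones = 0xff
[4] tail/ones = 0xff
[5] tail/ones = 0xff
[6] tail/ones = 0xff
[7] tail/ones = 0xff
[8] tail/ones = 0xff
[9] tail/ones = 0xff
[10] tail/ones = 0xff
[11] tail/ones = 0xff
[12] tail/ones = 0xff
[13] tail/ones = 0xff
[14] tail/ones = 0xff
[15] tail/ones = 0xff

vd[2] = 255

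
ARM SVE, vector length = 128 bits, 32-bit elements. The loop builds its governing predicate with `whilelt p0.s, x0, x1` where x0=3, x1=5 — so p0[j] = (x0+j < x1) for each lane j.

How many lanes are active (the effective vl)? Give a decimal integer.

register lanes = 128/32 = 4
whilelt: lane j active iff 3+j < 5 → j < 2 → 2 active

vl = 2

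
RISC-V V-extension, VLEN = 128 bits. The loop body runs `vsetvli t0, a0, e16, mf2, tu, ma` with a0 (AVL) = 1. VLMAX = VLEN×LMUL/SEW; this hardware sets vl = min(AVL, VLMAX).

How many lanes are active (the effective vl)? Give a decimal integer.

vl = 1

VLMAX = (128 × 1/2) / 16 = 4 lanes
vl ← min(1, 4) = 1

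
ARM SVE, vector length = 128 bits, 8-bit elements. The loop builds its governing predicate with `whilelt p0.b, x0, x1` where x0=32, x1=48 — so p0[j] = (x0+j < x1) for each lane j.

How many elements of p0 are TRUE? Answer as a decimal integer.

lane count: 128 div 8 = 16
whilelt: lane j active iff 32+j < 48 → j < 16 → 16 active

vl = 16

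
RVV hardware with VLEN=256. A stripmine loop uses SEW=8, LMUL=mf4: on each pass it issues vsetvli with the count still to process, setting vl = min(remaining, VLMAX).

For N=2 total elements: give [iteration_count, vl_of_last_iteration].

lanes per group: 256·1/4/8 = 8
2 elements at 8/iter → 1 passes, remainder 2 on the last

[iterations, last_vl] = [1, 2]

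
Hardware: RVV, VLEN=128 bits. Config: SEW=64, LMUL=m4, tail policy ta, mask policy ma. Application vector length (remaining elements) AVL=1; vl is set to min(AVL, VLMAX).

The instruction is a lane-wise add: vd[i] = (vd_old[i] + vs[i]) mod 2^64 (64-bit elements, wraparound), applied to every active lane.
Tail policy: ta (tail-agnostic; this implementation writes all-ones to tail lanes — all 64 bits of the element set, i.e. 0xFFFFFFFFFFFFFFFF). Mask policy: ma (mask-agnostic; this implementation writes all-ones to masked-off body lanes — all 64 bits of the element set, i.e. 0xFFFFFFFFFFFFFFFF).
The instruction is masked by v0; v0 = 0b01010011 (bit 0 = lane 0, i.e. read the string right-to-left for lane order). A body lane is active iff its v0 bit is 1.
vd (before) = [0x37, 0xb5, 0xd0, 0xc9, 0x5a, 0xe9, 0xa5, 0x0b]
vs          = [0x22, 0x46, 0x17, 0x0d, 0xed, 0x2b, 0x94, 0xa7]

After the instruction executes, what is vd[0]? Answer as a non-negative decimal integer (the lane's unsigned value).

vd[0] = 89

lanes per group: 128·4/64 = 8
vl ← min(1, 8) = 1
  i=0: add(0x37,0x22) → 89
  i=1: tail/ones → 18446744073709551615
  i=2: tail/ones → 18446744073709551615
  i=3: tail/ones → 18446744073709551615
  i=4: tail/ones → 18446744073709551615
  i=5: tail/ones → 18446744073709551615
  i=6: tail/ones → 18446744073709551615
  i=7: tail/ones → 18446744073709551615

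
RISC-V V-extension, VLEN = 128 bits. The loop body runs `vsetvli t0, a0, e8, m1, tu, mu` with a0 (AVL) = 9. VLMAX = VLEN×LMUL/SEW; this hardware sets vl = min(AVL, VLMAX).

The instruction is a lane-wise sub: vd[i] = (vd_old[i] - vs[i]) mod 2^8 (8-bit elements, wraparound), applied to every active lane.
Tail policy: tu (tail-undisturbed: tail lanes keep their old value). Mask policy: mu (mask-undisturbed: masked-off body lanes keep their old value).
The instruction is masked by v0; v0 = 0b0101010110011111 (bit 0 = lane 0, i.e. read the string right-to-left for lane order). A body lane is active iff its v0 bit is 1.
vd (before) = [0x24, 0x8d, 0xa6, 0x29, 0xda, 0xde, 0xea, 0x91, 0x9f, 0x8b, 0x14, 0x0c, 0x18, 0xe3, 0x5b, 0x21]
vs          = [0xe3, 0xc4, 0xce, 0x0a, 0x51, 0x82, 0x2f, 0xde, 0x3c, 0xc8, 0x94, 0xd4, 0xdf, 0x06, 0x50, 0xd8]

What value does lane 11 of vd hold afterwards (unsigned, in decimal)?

VLMAX = VLEN×LMUL/SEW = 128×1/8 = 16
vl ← min(9, 16) = 9
lane  0: sub(0x24,0xe3) ⇒ 0x41
lane  1: sub(0x8d,0xc4) ⇒ 0xc9
lane  2: sub(0xa6,0xce) ⇒ 0xd8
lane  3: sub(0x29,0x0a) ⇒ 0x1f
lane  4: sub(0xda,0x51) ⇒ 0x89
lane  5: mask-off/keep ⇒ 0xde
lane  6: mask-off/keep ⇒ 0xea
lane  7: sub(0x91,0xde) ⇒ 0xb3
lane  8: sub(0x9f,0x3c) ⇒ 0x63
lane  9: tail/keep ⇒ 0x8b
lane 10: tail/keep ⇒ 0x14
lane 11: tail/keep ⇒ 0x0c
lane 12: tail/keep ⇒ 0x18
lane 13: tail/keep ⇒ 0xe3
lane 14: tail/keep ⇒ 0x5b
lane 15: tail/keep ⇒ 0x21

vd[11] = 12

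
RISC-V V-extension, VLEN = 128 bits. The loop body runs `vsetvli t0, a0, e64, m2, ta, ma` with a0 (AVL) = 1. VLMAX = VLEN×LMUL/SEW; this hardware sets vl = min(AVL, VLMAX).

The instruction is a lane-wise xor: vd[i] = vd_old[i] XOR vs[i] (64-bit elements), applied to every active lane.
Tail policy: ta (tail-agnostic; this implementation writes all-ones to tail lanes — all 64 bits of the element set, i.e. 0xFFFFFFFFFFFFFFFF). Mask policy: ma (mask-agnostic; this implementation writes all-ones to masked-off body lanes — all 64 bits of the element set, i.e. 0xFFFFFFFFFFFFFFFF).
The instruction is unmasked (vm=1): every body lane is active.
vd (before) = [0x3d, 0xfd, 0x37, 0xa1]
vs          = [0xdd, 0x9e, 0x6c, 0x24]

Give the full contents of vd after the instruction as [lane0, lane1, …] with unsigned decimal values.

vd = [224, 18446744073709551615, 18446744073709551615, 18446744073709551615]

VLMAX = (128 × 2) / 64 = 4 lanes
vl = min(AVL, VLMAX) = min(1, 4) = 1
lane  0: xor(0x3d,0xdd) ⇒ 0xe0
lane  1: tail/ones ⇒ 0xffffffffffffffff
lane  2: tail/ones ⇒ 0xffffffffffffffff
lane  3: tail/ones ⇒ 0xffffffffffffffff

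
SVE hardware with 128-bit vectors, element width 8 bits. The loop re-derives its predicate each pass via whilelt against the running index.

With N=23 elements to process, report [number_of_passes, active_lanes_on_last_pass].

[iterations, last_vl] = [2, 7]

lane count: 128 div 8 = 16
N=23: ⌈23/16⌉ = 2 iters; last vl = 23 − 1×16 = 7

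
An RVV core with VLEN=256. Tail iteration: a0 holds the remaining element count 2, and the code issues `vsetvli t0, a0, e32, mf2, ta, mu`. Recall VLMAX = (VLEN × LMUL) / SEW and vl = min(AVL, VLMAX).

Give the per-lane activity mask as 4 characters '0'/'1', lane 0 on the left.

lanes per group: 256·1/2/32 = 4
vl ← min(2, 4) = 2
bits (lane 0 leftmost): 1100

predicate = 1100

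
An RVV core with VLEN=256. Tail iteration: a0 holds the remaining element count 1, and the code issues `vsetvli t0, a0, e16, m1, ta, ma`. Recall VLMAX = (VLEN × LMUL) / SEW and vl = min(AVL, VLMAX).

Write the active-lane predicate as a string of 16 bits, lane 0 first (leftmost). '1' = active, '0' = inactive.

predicate = 1000000000000000

VLMAX = (256 × 1) / 16 = 16 lanes
vl = min(AVL, VLMAX) = min(1, 16) = 1
bits (lane 0 leftmost): 1000000000000000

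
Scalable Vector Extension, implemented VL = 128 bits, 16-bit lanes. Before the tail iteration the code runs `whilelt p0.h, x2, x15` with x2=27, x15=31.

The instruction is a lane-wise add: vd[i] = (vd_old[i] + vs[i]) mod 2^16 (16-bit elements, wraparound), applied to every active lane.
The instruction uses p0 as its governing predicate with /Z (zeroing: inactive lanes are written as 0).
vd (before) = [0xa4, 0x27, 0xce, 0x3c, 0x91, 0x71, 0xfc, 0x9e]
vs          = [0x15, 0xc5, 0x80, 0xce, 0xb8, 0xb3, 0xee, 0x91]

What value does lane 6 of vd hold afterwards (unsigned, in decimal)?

lane count: 128 div 16 = 8
active while 27+j < 31, i.e. j ∈ [0,4) capped at 8 ⇒ 4
[0] add(0xa4,0x15) = 0xb9
[1] add(0x27,0xc5) = 0xec
[2] add(0xce,0x80) = 0x14e
[3] add(0x3c,0xce) = 0x10a
[4] tail/zero = 0x00
[5] tail/zero = 0x00
[6] tail/zero = 0x00
[7] tail/zero = 0x00

vd[6] = 0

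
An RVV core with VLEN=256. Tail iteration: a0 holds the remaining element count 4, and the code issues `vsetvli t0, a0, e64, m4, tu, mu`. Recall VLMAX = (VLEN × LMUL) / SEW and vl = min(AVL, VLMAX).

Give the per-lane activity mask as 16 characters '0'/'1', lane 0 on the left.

predicate = 1111000000000000

VLMAX = VLEN×LMUL/SEW = 256×4/64 = 16
vl ← min(4, 16) = 4
bits (lane 0 leftmost): 1111000000000000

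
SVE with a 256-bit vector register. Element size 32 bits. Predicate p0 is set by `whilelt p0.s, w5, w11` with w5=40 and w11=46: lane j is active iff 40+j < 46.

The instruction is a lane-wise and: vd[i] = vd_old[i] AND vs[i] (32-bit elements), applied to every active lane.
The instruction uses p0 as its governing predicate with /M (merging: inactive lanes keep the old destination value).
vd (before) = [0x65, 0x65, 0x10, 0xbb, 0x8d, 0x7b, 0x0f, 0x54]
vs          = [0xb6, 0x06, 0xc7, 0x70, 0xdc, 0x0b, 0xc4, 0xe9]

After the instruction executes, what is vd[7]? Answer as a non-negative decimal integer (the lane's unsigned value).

vd[7] = 84

256-bit reg / 32-bit elem → 8 lanes
active while 40+j < 46, i.e. j ∈ [0,6) capped at 8 ⇒ 6
  i=0: and(0x65,0xb6) → 36
  i=1: and(0x65,0x06) → 4
  i=2: and(0x10,0xc7) → 0
  i=3: and(0xbb,0x70) → 48
  i=4: and(0x8d,0xdc) → 140
  i=5: and(0x7b,0x0b) → 11
  i=6: tail/keep → 15
  i=7: tail/keep → 84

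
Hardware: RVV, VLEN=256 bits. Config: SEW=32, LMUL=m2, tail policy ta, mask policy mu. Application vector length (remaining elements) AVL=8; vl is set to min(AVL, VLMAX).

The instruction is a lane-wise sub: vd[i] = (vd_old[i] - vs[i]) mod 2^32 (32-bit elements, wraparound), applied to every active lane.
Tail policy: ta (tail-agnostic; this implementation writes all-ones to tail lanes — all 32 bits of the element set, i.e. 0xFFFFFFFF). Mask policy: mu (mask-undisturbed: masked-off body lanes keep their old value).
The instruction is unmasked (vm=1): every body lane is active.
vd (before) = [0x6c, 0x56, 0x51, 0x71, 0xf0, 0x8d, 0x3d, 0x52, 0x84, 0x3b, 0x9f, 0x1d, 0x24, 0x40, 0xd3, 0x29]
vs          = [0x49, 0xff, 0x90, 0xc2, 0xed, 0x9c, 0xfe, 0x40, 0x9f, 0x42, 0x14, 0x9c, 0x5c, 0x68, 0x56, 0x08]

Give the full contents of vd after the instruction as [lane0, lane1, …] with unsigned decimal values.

VLMAX = (256 × 2) / 32 = 16 lanes
vl = min(AVL, VLMAX) = min(8, 16) = 8
lane  0: sub(0x6c,0x49) ⇒ 0x23
lane  1: sub(0x56,0xff) ⇒ 0xffffff57
lane  2: sub(0x51,0x90) ⇒ 0xffffffc1
lane  3: sub(0x71,0xc2) ⇒ 0xffffffaf
lane  4: sub(0xf0,0xed) ⇒ 0x03
lane  5: sub(0x8d,0x9c) ⇒ 0xfffffff1
lane  6: sub(0x3d,0xfe) ⇒ 0xffffff3f
lane  7: sub(0x52,0x40) ⇒ 0x12
lane  8: tail/ones ⇒ 0xffffffff
lane  9: tail/ones ⇒ 0xffffffff
lane 10: tail/ones ⇒ 0xffffffff
lane 11: tail/ones ⇒ 0xffffffff
lane 12: tail/ones ⇒ 0xffffffff
lane 13: tail/ones ⇒ 0xffffffff
lane 14: tail/ones ⇒ 0xffffffff
lane 15: tail/ones ⇒ 0xffffffff

vd = [35, 4294967127, 4294967233, 4294967215, 3, 4294967281, 4294967103, 18, 4294967295, 4294967295, 4294967295, 4294967295, 4294967295, 4294967295, 4294967295, 4294967295]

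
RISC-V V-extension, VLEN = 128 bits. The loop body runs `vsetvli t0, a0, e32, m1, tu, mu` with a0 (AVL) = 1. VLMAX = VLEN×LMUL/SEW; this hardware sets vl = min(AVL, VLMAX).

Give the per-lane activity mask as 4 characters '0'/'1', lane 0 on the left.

predicate = 1000

VLMAX = VLEN×LMUL/SEW = 128×1/32 = 4
AVL=1 ≤ VLMAX=4, so vl = 1
bits (lane 0 leftmost): 1000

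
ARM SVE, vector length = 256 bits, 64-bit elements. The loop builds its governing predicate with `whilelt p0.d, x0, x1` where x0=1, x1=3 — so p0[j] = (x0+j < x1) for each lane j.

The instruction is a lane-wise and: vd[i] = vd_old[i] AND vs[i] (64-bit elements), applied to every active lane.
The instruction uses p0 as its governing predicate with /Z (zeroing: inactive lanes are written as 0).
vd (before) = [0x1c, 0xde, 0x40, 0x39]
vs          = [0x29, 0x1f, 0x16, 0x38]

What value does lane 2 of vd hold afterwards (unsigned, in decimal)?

vd[2] = 0

256-bit reg / 64-bit elem → 4 lanes
whilelt: lane j active iff 1+j < 3 → j < 2 → 2 active
[0] and(0x1c,0x29) = 0x08
[1] and(0xde,0x1f) = 0x1e
[2] tail/zero = 0x00
[3] tail/zero = 0x00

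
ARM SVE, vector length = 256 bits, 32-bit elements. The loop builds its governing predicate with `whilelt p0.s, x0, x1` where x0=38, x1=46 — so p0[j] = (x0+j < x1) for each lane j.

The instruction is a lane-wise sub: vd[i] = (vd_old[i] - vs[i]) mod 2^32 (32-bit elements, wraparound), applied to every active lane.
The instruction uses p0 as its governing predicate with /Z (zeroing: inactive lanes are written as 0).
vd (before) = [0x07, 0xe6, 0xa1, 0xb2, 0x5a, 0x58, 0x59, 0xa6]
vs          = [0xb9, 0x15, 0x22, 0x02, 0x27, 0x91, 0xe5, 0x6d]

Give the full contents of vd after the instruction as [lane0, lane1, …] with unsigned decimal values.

256-bit reg / 32-bit elem → 8 lanes
p0[j] = (38+j < 46); true for j=0..7 → 8 lanes set
  i=0: sub(0x07,0xb9) → 4294967118
  i=1: sub(0xe6,0x15) → 209
  i=2: sub(0xa1,0x22) → 127
  i=3: sub(0xb2,0x02) → 176
  i=4: sub(0x5a,0x27) → 51
  i=5: sub(0x58,0x91) → 4294967239
  i=6: sub(0x59,0xe5) → 4294967156
  i=7: sub(0xa6,0x6d) → 57

vd = [4294967118, 209, 127, 176, 51, 4294967239, 4294967156, 57]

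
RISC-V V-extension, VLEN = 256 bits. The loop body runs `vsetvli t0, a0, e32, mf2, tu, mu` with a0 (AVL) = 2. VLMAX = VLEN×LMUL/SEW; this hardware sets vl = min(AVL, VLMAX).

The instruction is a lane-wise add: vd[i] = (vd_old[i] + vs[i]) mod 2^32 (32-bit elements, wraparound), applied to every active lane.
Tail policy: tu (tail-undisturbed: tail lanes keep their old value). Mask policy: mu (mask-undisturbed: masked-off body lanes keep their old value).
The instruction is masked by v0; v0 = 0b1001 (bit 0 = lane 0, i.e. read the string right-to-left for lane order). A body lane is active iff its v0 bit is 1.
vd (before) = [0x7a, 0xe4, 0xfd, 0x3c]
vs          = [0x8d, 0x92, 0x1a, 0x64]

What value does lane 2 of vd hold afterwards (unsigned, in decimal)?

vd[2] = 253

lanes per group: 256·1/2/32 = 4
vl ← min(2, 4) = 2
vd[0] add(0x7a,0x8d) -> 0x107
vd[1] mask-off/keep -> 0xe4
vd[2] tail/keep -> 0xfd
vd[3] tail/keep -> 0x3c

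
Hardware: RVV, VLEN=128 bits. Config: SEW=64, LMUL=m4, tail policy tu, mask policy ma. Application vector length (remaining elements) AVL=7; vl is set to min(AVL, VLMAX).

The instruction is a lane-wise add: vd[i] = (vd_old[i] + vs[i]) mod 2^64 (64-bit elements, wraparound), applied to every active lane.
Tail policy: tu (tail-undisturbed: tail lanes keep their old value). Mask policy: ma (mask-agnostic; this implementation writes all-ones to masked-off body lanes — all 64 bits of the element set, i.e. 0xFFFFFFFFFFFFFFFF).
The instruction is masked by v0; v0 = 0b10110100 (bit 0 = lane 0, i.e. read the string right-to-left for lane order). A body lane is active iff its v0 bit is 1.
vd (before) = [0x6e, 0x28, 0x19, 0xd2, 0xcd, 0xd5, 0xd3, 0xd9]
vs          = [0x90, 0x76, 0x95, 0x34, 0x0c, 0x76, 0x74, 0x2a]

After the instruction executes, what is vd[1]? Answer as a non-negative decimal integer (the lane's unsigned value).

vd[1] = 18446744073709551615

lanes per group: 128·4/64 = 8
AVL=7 ≤ VLMAX=8, so vl = 7
  i=0: mask-off/ones → 18446744073709551615
  i=1: mask-off/ones → 18446744073709551615
  i=2: add(0x19,0x95) → 174
  i=3: mask-off/ones → 18446744073709551615
  i=4: add(0xcd,0x0c) → 217
  i=5: add(0xd5,0x76) → 331
  i=6: mask-off/ones → 18446744073709551615
  i=7: tail/keep → 217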